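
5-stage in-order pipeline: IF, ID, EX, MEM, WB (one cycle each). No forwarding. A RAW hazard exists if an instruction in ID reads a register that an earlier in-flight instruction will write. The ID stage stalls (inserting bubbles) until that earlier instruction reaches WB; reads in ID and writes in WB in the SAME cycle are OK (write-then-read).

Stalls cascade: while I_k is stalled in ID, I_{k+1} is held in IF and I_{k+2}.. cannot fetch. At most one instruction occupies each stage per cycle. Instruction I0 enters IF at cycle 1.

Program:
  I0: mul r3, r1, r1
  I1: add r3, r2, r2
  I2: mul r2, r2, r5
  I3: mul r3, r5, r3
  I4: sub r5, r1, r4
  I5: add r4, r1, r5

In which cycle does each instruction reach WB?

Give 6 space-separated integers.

Answer: 5 6 7 9 10 13

Derivation:
I0 mul r3 <- r1,r1: IF@1 ID@2 stall=0 (-) EX@3 MEM@4 WB@5
I1 add r3 <- r2,r2: IF@2 ID@3 stall=0 (-) EX@4 MEM@5 WB@6
I2 mul r2 <- r2,r5: IF@3 ID@4 stall=0 (-) EX@5 MEM@6 WB@7
I3 mul r3 <- r5,r3: IF@4 ID@5 stall=1 (RAW on I1.r3 (WB@6)) EX@7 MEM@8 WB@9
I4 sub r5 <- r1,r4: IF@5 ID@7 stall=0 (-) EX@8 MEM@9 WB@10
I5 add r4 <- r1,r5: IF@7 ID@8 stall=2 (RAW on I4.r5 (WB@10)) EX@11 MEM@12 WB@13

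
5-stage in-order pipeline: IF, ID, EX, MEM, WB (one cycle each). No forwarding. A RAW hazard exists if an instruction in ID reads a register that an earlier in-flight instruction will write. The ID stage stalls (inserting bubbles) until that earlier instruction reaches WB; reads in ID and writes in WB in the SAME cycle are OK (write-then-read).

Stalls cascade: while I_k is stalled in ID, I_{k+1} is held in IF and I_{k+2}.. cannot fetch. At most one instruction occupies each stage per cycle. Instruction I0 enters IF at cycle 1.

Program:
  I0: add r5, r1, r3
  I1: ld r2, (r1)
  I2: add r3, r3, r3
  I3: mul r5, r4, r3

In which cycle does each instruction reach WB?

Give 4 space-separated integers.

I0 add r5 <- r1,r3: IF@1 ID@2 stall=0 (-) EX@3 MEM@4 WB@5
I1 ld r2 <- r1: IF@2 ID@3 stall=0 (-) EX@4 MEM@5 WB@6
I2 add r3 <- r3,r3: IF@3 ID@4 stall=0 (-) EX@5 MEM@6 WB@7
I3 mul r5 <- r4,r3: IF@4 ID@5 stall=2 (RAW on I2.r3 (WB@7)) EX@8 MEM@9 WB@10

Answer: 5 6 7 10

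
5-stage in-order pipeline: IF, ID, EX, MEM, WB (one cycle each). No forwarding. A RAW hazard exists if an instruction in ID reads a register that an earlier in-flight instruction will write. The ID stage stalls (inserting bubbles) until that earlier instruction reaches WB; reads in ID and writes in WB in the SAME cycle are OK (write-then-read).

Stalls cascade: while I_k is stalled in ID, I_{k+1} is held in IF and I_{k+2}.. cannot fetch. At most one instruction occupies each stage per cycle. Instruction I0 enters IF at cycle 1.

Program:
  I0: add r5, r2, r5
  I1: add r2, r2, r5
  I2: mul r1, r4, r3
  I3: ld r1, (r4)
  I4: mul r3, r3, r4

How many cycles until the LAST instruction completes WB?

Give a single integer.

Answer: 11

Derivation:
I0 add r5 <- r2,r5: IF@1 ID@2 stall=0 (-) EX@3 MEM@4 WB@5
I1 add r2 <- r2,r5: IF@2 ID@3 stall=2 (RAW on I0.r5 (WB@5)) EX@6 MEM@7 WB@8
I2 mul r1 <- r4,r3: IF@3 ID@6 stall=0 (-) EX@7 MEM@8 WB@9
I3 ld r1 <- r4: IF@6 ID@7 stall=0 (-) EX@8 MEM@9 WB@10
I4 mul r3 <- r3,r4: IF@7 ID@8 stall=0 (-) EX@9 MEM@10 WB@11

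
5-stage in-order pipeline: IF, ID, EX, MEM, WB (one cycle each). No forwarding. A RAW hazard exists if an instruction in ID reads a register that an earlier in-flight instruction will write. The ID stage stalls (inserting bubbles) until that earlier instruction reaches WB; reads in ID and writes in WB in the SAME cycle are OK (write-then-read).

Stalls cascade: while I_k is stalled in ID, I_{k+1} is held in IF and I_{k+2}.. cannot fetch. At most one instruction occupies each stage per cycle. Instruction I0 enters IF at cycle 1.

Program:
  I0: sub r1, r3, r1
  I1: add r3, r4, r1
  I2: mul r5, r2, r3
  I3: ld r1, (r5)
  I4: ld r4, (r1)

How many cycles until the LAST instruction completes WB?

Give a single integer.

Answer: 17

Derivation:
I0 sub r1 <- r3,r1: IF@1 ID@2 stall=0 (-) EX@3 MEM@4 WB@5
I1 add r3 <- r4,r1: IF@2 ID@3 stall=2 (RAW on I0.r1 (WB@5)) EX@6 MEM@7 WB@8
I2 mul r5 <- r2,r3: IF@3 ID@6 stall=2 (RAW on I1.r3 (WB@8)) EX@9 MEM@10 WB@11
I3 ld r1 <- r5: IF@6 ID@9 stall=2 (RAW on I2.r5 (WB@11)) EX@12 MEM@13 WB@14
I4 ld r4 <- r1: IF@9 ID@12 stall=2 (RAW on I3.r1 (WB@14)) EX@15 MEM@16 WB@17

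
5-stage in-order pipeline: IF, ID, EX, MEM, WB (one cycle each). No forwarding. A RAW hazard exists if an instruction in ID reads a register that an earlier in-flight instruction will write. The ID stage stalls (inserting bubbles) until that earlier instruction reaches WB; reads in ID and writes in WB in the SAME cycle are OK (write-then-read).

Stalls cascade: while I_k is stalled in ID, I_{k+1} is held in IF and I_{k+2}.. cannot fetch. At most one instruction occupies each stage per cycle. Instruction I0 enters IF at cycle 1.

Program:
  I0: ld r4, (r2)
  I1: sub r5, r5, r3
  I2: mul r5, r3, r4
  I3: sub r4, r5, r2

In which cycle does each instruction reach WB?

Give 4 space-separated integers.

Answer: 5 6 8 11

Derivation:
I0 ld r4 <- r2: IF@1 ID@2 stall=0 (-) EX@3 MEM@4 WB@5
I1 sub r5 <- r5,r3: IF@2 ID@3 stall=0 (-) EX@4 MEM@5 WB@6
I2 mul r5 <- r3,r4: IF@3 ID@4 stall=1 (RAW on I0.r4 (WB@5)) EX@6 MEM@7 WB@8
I3 sub r4 <- r5,r2: IF@4 ID@6 stall=2 (RAW on I2.r5 (WB@8)) EX@9 MEM@10 WB@11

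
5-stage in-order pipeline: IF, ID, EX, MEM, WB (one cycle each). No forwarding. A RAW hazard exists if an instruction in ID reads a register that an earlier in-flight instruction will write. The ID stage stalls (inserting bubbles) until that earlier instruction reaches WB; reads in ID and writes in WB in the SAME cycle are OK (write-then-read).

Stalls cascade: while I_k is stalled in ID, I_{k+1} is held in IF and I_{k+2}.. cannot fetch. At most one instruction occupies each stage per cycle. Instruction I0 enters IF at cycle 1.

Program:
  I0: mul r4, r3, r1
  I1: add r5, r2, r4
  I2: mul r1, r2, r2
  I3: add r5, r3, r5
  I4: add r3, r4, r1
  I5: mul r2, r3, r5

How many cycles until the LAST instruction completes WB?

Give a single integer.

Answer: 15

Derivation:
I0 mul r4 <- r3,r1: IF@1 ID@2 stall=0 (-) EX@3 MEM@4 WB@5
I1 add r5 <- r2,r4: IF@2 ID@3 stall=2 (RAW on I0.r4 (WB@5)) EX@6 MEM@7 WB@8
I2 mul r1 <- r2,r2: IF@3 ID@6 stall=0 (-) EX@7 MEM@8 WB@9
I3 add r5 <- r3,r5: IF@6 ID@7 stall=1 (RAW on I1.r5 (WB@8)) EX@9 MEM@10 WB@11
I4 add r3 <- r4,r1: IF@7 ID@9 stall=0 (-) EX@10 MEM@11 WB@12
I5 mul r2 <- r3,r5: IF@9 ID@10 stall=2 (RAW on I4.r3 (WB@12)) EX@13 MEM@14 WB@15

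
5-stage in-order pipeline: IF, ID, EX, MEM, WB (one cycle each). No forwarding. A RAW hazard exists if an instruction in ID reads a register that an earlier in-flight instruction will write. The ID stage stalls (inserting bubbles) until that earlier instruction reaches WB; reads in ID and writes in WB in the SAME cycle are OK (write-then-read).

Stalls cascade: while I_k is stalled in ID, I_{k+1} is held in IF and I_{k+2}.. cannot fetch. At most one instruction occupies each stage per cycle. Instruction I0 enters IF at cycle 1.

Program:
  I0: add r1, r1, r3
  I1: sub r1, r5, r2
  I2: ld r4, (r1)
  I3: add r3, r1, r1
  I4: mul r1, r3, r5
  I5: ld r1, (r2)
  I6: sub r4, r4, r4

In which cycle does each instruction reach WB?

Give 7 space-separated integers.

I0 add r1 <- r1,r3: IF@1 ID@2 stall=0 (-) EX@3 MEM@4 WB@5
I1 sub r1 <- r5,r2: IF@2 ID@3 stall=0 (-) EX@4 MEM@5 WB@6
I2 ld r4 <- r1: IF@3 ID@4 stall=2 (RAW on I1.r1 (WB@6)) EX@7 MEM@8 WB@9
I3 add r3 <- r1,r1: IF@4 ID@7 stall=0 (-) EX@8 MEM@9 WB@10
I4 mul r1 <- r3,r5: IF@7 ID@8 stall=2 (RAW on I3.r3 (WB@10)) EX@11 MEM@12 WB@13
I5 ld r1 <- r2: IF@8 ID@11 stall=0 (-) EX@12 MEM@13 WB@14
I6 sub r4 <- r4,r4: IF@11 ID@12 stall=0 (-) EX@13 MEM@14 WB@15

Answer: 5 6 9 10 13 14 15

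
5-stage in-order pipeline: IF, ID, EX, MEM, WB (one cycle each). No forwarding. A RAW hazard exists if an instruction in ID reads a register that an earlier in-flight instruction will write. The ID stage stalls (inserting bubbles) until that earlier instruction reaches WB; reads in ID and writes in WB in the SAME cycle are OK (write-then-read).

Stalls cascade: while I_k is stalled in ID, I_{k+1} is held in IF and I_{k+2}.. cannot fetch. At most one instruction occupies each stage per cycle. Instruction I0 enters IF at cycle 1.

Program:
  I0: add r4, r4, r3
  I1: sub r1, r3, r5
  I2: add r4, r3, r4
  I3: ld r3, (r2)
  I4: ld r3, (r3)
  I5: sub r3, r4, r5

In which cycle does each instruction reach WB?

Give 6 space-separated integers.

Answer: 5 6 8 9 12 13

Derivation:
I0 add r4 <- r4,r3: IF@1 ID@2 stall=0 (-) EX@3 MEM@4 WB@5
I1 sub r1 <- r3,r5: IF@2 ID@3 stall=0 (-) EX@4 MEM@5 WB@6
I2 add r4 <- r3,r4: IF@3 ID@4 stall=1 (RAW on I0.r4 (WB@5)) EX@6 MEM@7 WB@8
I3 ld r3 <- r2: IF@4 ID@6 stall=0 (-) EX@7 MEM@8 WB@9
I4 ld r3 <- r3: IF@6 ID@7 stall=2 (RAW on I3.r3 (WB@9)) EX@10 MEM@11 WB@12
I5 sub r3 <- r4,r5: IF@7 ID@10 stall=0 (-) EX@11 MEM@12 WB@13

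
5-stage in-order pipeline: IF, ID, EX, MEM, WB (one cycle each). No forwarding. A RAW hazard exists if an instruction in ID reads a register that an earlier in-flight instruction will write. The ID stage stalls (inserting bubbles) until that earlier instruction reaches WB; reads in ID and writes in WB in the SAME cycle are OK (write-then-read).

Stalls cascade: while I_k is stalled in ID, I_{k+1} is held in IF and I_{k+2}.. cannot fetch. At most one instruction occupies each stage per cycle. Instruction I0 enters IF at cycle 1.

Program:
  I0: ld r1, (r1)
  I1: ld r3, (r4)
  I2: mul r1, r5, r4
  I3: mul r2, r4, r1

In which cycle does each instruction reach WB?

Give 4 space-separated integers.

Answer: 5 6 7 10

Derivation:
I0 ld r1 <- r1: IF@1 ID@2 stall=0 (-) EX@3 MEM@4 WB@5
I1 ld r3 <- r4: IF@2 ID@3 stall=0 (-) EX@4 MEM@5 WB@6
I2 mul r1 <- r5,r4: IF@3 ID@4 stall=0 (-) EX@5 MEM@6 WB@7
I3 mul r2 <- r4,r1: IF@4 ID@5 stall=2 (RAW on I2.r1 (WB@7)) EX@8 MEM@9 WB@10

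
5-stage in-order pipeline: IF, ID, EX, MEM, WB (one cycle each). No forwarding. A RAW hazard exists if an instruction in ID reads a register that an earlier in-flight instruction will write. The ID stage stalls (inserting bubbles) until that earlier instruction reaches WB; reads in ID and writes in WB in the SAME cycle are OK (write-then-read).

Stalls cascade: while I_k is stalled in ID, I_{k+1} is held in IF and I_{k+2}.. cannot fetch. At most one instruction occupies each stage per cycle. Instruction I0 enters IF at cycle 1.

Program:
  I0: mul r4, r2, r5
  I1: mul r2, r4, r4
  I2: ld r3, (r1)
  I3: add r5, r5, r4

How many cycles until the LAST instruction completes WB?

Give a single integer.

Answer: 10

Derivation:
I0 mul r4 <- r2,r5: IF@1 ID@2 stall=0 (-) EX@3 MEM@4 WB@5
I1 mul r2 <- r4,r4: IF@2 ID@3 stall=2 (RAW on I0.r4 (WB@5)) EX@6 MEM@7 WB@8
I2 ld r3 <- r1: IF@3 ID@6 stall=0 (-) EX@7 MEM@8 WB@9
I3 add r5 <- r5,r4: IF@6 ID@7 stall=0 (-) EX@8 MEM@9 WB@10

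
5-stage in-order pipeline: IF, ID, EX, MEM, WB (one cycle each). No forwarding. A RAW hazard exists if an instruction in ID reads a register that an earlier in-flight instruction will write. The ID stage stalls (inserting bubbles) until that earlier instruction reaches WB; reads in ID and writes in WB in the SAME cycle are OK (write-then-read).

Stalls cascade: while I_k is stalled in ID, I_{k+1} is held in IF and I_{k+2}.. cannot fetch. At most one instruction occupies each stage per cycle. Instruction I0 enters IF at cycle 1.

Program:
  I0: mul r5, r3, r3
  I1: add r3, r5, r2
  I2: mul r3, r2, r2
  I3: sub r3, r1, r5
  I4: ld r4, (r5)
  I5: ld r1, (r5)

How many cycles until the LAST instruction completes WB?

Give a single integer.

Answer: 12

Derivation:
I0 mul r5 <- r3,r3: IF@1 ID@2 stall=0 (-) EX@3 MEM@4 WB@5
I1 add r3 <- r5,r2: IF@2 ID@3 stall=2 (RAW on I0.r5 (WB@5)) EX@6 MEM@7 WB@8
I2 mul r3 <- r2,r2: IF@3 ID@6 stall=0 (-) EX@7 MEM@8 WB@9
I3 sub r3 <- r1,r5: IF@6 ID@7 stall=0 (-) EX@8 MEM@9 WB@10
I4 ld r4 <- r5: IF@7 ID@8 stall=0 (-) EX@9 MEM@10 WB@11
I5 ld r1 <- r5: IF@8 ID@9 stall=0 (-) EX@10 MEM@11 WB@12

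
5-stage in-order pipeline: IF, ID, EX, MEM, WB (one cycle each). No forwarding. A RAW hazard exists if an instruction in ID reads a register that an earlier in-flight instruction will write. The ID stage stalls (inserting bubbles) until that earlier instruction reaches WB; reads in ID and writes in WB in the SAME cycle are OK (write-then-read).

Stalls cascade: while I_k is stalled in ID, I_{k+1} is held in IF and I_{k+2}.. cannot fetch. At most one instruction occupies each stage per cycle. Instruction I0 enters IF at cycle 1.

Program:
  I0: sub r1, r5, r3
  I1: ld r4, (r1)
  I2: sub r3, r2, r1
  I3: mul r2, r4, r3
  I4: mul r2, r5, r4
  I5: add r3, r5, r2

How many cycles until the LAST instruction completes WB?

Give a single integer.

Answer: 16

Derivation:
I0 sub r1 <- r5,r3: IF@1 ID@2 stall=0 (-) EX@3 MEM@4 WB@5
I1 ld r4 <- r1: IF@2 ID@3 stall=2 (RAW on I0.r1 (WB@5)) EX@6 MEM@7 WB@8
I2 sub r3 <- r2,r1: IF@3 ID@6 stall=0 (-) EX@7 MEM@8 WB@9
I3 mul r2 <- r4,r3: IF@6 ID@7 stall=2 (RAW on I2.r3 (WB@9)) EX@10 MEM@11 WB@12
I4 mul r2 <- r5,r4: IF@7 ID@10 stall=0 (-) EX@11 MEM@12 WB@13
I5 add r3 <- r5,r2: IF@10 ID@11 stall=2 (RAW on I4.r2 (WB@13)) EX@14 MEM@15 WB@16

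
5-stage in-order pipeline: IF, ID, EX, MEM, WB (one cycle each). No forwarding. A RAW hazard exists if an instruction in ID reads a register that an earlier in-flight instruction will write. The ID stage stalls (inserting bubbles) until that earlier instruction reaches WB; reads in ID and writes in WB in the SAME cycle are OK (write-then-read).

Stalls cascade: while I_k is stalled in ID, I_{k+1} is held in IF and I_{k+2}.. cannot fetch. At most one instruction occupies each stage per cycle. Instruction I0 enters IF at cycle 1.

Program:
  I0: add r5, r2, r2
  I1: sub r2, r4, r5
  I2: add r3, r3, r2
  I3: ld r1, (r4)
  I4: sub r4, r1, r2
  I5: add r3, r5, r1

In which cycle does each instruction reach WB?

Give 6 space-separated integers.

Answer: 5 8 11 12 15 16

Derivation:
I0 add r5 <- r2,r2: IF@1 ID@2 stall=0 (-) EX@3 MEM@4 WB@5
I1 sub r2 <- r4,r5: IF@2 ID@3 stall=2 (RAW on I0.r5 (WB@5)) EX@6 MEM@7 WB@8
I2 add r3 <- r3,r2: IF@3 ID@6 stall=2 (RAW on I1.r2 (WB@8)) EX@9 MEM@10 WB@11
I3 ld r1 <- r4: IF@6 ID@9 stall=0 (-) EX@10 MEM@11 WB@12
I4 sub r4 <- r1,r2: IF@9 ID@10 stall=2 (RAW on I3.r1 (WB@12)) EX@13 MEM@14 WB@15
I5 add r3 <- r5,r1: IF@10 ID@13 stall=0 (-) EX@14 MEM@15 WB@16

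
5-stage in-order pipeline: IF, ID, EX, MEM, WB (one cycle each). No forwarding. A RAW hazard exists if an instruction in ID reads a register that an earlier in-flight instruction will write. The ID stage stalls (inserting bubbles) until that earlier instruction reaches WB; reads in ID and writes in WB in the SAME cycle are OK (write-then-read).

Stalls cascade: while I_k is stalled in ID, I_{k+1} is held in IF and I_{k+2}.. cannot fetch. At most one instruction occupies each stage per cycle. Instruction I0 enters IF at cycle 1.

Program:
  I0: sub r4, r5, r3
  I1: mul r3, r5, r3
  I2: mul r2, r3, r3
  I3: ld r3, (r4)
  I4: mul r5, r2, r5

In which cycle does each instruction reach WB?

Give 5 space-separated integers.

I0 sub r4 <- r5,r3: IF@1 ID@2 stall=0 (-) EX@3 MEM@4 WB@5
I1 mul r3 <- r5,r3: IF@2 ID@3 stall=0 (-) EX@4 MEM@5 WB@6
I2 mul r2 <- r3,r3: IF@3 ID@4 stall=2 (RAW on I1.r3 (WB@6)) EX@7 MEM@8 WB@9
I3 ld r3 <- r4: IF@4 ID@7 stall=0 (-) EX@8 MEM@9 WB@10
I4 mul r5 <- r2,r5: IF@7 ID@8 stall=1 (RAW on I2.r2 (WB@9)) EX@10 MEM@11 WB@12

Answer: 5 6 9 10 12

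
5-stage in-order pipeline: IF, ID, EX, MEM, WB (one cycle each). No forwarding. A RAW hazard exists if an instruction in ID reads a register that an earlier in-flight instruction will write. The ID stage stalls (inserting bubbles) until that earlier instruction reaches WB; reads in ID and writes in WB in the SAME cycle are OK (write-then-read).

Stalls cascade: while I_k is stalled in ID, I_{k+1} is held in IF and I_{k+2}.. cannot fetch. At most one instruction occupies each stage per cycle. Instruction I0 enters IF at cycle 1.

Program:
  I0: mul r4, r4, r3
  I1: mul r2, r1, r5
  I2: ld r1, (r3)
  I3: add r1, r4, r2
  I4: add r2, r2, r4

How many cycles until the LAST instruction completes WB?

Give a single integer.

Answer: 10

Derivation:
I0 mul r4 <- r4,r3: IF@1 ID@2 stall=0 (-) EX@3 MEM@4 WB@5
I1 mul r2 <- r1,r5: IF@2 ID@3 stall=0 (-) EX@4 MEM@5 WB@6
I2 ld r1 <- r3: IF@3 ID@4 stall=0 (-) EX@5 MEM@6 WB@7
I3 add r1 <- r4,r2: IF@4 ID@5 stall=1 (RAW on I1.r2 (WB@6)) EX@7 MEM@8 WB@9
I4 add r2 <- r2,r4: IF@5 ID@7 stall=0 (-) EX@8 MEM@9 WB@10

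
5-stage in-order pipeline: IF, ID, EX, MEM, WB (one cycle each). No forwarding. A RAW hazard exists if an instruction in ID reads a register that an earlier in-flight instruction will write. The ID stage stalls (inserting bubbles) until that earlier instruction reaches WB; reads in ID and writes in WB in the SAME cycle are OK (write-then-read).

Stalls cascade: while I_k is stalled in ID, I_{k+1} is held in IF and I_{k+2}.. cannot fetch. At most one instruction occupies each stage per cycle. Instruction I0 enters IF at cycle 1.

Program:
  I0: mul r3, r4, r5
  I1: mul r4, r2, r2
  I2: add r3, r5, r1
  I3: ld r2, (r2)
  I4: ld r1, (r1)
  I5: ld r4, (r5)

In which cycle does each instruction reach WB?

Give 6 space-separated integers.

I0 mul r3 <- r4,r5: IF@1 ID@2 stall=0 (-) EX@3 MEM@4 WB@5
I1 mul r4 <- r2,r2: IF@2 ID@3 stall=0 (-) EX@4 MEM@5 WB@6
I2 add r3 <- r5,r1: IF@3 ID@4 stall=0 (-) EX@5 MEM@6 WB@7
I3 ld r2 <- r2: IF@4 ID@5 stall=0 (-) EX@6 MEM@7 WB@8
I4 ld r1 <- r1: IF@5 ID@6 stall=0 (-) EX@7 MEM@8 WB@9
I5 ld r4 <- r5: IF@6 ID@7 stall=0 (-) EX@8 MEM@9 WB@10

Answer: 5 6 7 8 9 10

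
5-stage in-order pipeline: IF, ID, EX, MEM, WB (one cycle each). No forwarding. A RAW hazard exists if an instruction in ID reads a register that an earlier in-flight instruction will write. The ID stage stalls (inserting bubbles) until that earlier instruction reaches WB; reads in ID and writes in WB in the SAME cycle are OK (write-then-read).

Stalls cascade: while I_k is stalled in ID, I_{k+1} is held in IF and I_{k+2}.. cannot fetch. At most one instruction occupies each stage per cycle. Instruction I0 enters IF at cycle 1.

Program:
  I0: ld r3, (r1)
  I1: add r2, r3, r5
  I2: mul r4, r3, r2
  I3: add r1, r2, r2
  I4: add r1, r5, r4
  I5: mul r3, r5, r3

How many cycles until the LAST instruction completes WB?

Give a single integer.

I0 ld r3 <- r1: IF@1 ID@2 stall=0 (-) EX@3 MEM@4 WB@5
I1 add r2 <- r3,r5: IF@2 ID@3 stall=2 (RAW on I0.r3 (WB@5)) EX@6 MEM@7 WB@8
I2 mul r4 <- r3,r2: IF@3 ID@6 stall=2 (RAW on I1.r2 (WB@8)) EX@9 MEM@10 WB@11
I3 add r1 <- r2,r2: IF@6 ID@9 stall=0 (-) EX@10 MEM@11 WB@12
I4 add r1 <- r5,r4: IF@9 ID@10 stall=1 (RAW on I2.r4 (WB@11)) EX@12 MEM@13 WB@14
I5 mul r3 <- r5,r3: IF@10 ID@12 stall=0 (-) EX@13 MEM@14 WB@15

Answer: 15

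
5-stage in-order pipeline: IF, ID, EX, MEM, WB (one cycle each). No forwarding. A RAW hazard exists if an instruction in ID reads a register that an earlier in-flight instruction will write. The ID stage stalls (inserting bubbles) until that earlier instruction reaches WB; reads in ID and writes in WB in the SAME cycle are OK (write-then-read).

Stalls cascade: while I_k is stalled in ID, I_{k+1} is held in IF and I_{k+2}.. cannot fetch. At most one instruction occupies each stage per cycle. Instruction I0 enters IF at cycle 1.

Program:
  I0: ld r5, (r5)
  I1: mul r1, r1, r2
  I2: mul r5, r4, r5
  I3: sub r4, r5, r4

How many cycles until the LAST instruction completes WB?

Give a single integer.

Answer: 11

Derivation:
I0 ld r5 <- r5: IF@1 ID@2 stall=0 (-) EX@3 MEM@4 WB@5
I1 mul r1 <- r1,r2: IF@2 ID@3 stall=0 (-) EX@4 MEM@5 WB@6
I2 mul r5 <- r4,r5: IF@3 ID@4 stall=1 (RAW on I0.r5 (WB@5)) EX@6 MEM@7 WB@8
I3 sub r4 <- r5,r4: IF@4 ID@6 stall=2 (RAW on I2.r5 (WB@8)) EX@9 MEM@10 WB@11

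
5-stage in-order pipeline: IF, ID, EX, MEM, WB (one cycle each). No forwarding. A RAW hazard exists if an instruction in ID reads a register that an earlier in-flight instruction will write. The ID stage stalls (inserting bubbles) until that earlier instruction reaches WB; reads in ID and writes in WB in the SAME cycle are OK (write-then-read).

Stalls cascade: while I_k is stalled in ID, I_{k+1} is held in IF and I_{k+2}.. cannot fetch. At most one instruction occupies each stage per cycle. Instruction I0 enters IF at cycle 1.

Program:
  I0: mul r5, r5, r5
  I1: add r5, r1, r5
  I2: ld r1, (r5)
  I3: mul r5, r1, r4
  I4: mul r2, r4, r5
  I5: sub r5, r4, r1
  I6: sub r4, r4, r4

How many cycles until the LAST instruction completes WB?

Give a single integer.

Answer: 19

Derivation:
I0 mul r5 <- r5,r5: IF@1 ID@2 stall=0 (-) EX@3 MEM@4 WB@5
I1 add r5 <- r1,r5: IF@2 ID@3 stall=2 (RAW on I0.r5 (WB@5)) EX@6 MEM@7 WB@8
I2 ld r1 <- r5: IF@3 ID@6 stall=2 (RAW on I1.r5 (WB@8)) EX@9 MEM@10 WB@11
I3 mul r5 <- r1,r4: IF@6 ID@9 stall=2 (RAW on I2.r1 (WB@11)) EX@12 MEM@13 WB@14
I4 mul r2 <- r4,r5: IF@9 ID@12 stall=2 (RAW on I3.r5 (WB@14)) EX@15 MEM@16 WB@17
I5 sub r5 <- r4,r1: IF@12 ID@15 stall=0 (-) EX@16 MEM@17 WB@18
I6 sub r4 <- r4,r4: IF@15 ID@16 stall=0 (-) EX@17 MEM@18 WB@19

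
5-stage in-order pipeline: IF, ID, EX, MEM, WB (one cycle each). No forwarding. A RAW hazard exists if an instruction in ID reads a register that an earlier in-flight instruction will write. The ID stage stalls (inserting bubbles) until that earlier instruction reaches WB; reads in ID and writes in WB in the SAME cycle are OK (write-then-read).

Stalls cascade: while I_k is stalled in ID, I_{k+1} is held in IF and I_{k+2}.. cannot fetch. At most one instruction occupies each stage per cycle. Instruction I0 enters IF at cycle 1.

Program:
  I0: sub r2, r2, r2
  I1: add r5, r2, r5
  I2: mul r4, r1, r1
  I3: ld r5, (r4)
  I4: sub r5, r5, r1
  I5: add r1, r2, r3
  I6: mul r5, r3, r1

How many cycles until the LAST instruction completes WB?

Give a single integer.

Answer: 19

Derivation:
I0 sub r2 <- r2,r2: IF@1 ID@2 stall=0 (-) EX@3 MEM@4 WB@5
I1 add r5 <- r2,r5: IF@2 ID@3 stall=2 (RAW on I0.r2 (WB@5)) EX@6 MEM@7 WB@8
I2 mul r4 <- r1,r1: IF@3 ID@6 stall=0 (-) EX@7 MEM@8 WB@9
I3 ld r5 <- r4: IF@6 ID@7 stall=2 (RAW on I2.r4 (WB@9)) EX@10 MEM@11 WB@12
I4 sub r5 <- r5,r1: IF@7 ID@10 stall=2 (RAW on I3.r5 (WB@12)) EX@13 MEM@14 WB@15
I5 add r1 <- r2,r3: IF@10 ID@13 stall=0 (-) EX@14 MEM@15 WB@16
I6 mul r5 <- r3,r1: IF@13 ID@14 stall=2 (RAW on I5.r1 (WB@16)) EX@17 MEM@18 WB@19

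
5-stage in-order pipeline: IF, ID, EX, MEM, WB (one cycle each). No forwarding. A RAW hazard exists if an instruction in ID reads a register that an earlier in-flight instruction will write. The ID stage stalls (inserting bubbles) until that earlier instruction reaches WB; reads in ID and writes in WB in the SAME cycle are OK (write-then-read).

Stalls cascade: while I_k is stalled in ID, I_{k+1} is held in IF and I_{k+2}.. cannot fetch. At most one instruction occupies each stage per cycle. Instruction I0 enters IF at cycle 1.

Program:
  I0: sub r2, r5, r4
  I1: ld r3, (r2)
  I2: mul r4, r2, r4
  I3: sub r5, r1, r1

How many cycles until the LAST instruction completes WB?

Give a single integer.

I0 sub r2 <- r5,r4: IF@1 ID@2 stall=0 (-) EX@3 MEM@4 WB@5
I1 ld r3 <- r2: IF@2 ID@3 stall=2 (RAW on I0.r2 (WB@5)) EX@6 MEM@7 WB@8
I2 mul r4 <- r2,r4: IF@3 ID@6 stall=0 (-) EX@7 MEM@8 WB@9
I3 sub r5 <- r1,r1: IF@6 ID@7 stall=0 (-) EX@8 MEM@9 WB@10

Answer: 10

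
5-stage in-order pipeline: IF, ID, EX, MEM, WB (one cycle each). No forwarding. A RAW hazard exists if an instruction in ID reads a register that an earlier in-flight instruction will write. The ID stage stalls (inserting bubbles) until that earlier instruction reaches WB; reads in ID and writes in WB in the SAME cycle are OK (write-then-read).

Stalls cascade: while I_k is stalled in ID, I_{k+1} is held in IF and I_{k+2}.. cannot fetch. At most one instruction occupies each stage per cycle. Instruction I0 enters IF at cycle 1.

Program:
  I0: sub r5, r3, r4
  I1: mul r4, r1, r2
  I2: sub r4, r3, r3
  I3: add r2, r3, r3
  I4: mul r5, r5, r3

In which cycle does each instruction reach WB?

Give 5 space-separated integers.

I0 sub r5 <- r3,r4: IF@1 ID@2 stall=0 (-) EX@3 MEM@4 WB@5
I1 mul r4 <- r1,r2: IF@2 ID@3 stall=0 (-) EX@4 MEM@5 WB@6
I2 sub r4 <- r3,r3: IF@3 ID@4 stall=0 (-) EX@5 MEM@6 WB@7
I3 add r2 <- r3,r3: IF@4 ID@5 stall=0 (-) EX@6 MEM@7 WB@8
I4 mul r5 <- r5,r3: IF@5 ID@6 stall=0 (-) EX@7 MEM@8 WB@9

Answer: 5 6 7 8 9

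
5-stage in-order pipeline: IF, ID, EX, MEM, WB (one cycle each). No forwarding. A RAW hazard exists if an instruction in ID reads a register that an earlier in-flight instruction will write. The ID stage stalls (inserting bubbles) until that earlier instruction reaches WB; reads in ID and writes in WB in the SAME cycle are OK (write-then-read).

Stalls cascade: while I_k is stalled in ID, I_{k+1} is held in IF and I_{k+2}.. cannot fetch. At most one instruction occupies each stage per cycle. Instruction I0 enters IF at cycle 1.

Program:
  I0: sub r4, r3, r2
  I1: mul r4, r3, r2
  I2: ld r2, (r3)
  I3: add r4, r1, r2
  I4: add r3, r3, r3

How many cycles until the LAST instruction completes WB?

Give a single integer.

I0 sub r4 <- r3,r2: IF@1 ID@2 stall=0 (-) EX@3 MEM@4 WB@5
I1 mul r4 <- r3,r2: IF@2 ID@3 stall=0 (-) EX@4 MEM@5 WB@6
I2 ld r2 <- r3: IF@3 ID@4 stall=0 (-) EX@5 MEM@6 WB@7
I3 add r4 <- r1,r2: IF@4 ID@5 stall=2 (RAW on I2.r2 (WB@7)) EX@8 MEM@9 WB@10
I4 add r3 <- r3,r3: IF@5 ID@8 stall=0 (-) EX@9 MEM@10 WB@11

Answer: 11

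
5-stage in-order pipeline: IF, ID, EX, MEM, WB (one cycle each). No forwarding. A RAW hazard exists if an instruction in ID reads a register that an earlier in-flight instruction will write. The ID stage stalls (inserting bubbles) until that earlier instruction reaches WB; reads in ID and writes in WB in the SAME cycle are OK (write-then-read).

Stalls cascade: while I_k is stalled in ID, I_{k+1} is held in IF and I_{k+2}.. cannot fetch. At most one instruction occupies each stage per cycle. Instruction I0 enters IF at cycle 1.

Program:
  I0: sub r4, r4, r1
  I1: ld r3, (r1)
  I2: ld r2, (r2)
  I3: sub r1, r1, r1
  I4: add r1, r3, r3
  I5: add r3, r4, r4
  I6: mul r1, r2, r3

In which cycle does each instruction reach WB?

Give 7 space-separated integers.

I0 sub r4 <- r4,r1: IF@1 ID@2 stall=0 (-) EX@3 MEM@4 WB@5
I1 ld r3 <- r1: IF@2 ID@3 stall=0 (-) EX@4 MEM@5 WB@6
I2 ld r2 <- r2: IF@3 ID@4 stall=0 (-) EX@5 MEM@6 WB@7
I3 sub r1 <- r1,r1: IF@4 ID@5 stall=0 (-) EX@6 MEM@7 WB@8
I4 add r1 <- r3,r3: IF@5 ID@6 stall=0 (-) EX@7 MEM@8 WB@9
I5 add r3 <- r4,r4: IF@6 ID@7 stall=0 (-) EX@8 MEM@9 WB@10
I6 mul r1 <- r2,r3: IF@7 ID@8 stall=2 (RAW on I5.r3 (WB@10)) EX@11 MEM@12 WB@13

Answer: 5 6 7 8 9 10 13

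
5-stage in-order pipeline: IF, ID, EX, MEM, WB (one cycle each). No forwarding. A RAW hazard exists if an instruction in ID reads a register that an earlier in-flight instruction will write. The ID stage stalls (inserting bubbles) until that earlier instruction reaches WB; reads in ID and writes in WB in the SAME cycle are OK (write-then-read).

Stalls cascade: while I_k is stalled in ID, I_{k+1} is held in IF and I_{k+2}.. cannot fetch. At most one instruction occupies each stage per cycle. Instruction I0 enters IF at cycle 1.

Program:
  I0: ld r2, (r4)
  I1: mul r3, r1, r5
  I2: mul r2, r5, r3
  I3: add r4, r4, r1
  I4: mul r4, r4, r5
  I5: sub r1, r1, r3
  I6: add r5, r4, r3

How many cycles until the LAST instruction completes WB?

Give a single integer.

Answer: 16

Derivation:
I0 ld r2 <- r4: IF@1 ID@2 stall=0 (-) EX@3 MEM@4 WB@5
I1 mul r3 <- r1,r5: IF@2 ID@3 stall=0 (-) EX@4 MEM@5 WB@6
I2 mul r2 <- r5,r3: IF@3 ID@4 stall=2 (RAW on I1.r3 (WB@6)) EX@7 MEM@8 WB@9
I3 add r4 <- r4,r1: IF@4 ID@7 stall=0 (-) EX@8 MEM@9 WB@10
I4 mul r4 <- r4,r5: IF@7 ID@8 stall=2 (RAW on I3.r4 (WB@10)) EX@11 MEM@12 WB@13
I5 sub r1 <- r1,r3: IF@8 ID@11 stall=0 (-) EX@12 MEM@13 WB@14
I6 add r5 <- r4,r3: IF@11 ID@12 stall=1 (RAW on I4.r4 (WB@13)) EX@14 MEM@15 WB@16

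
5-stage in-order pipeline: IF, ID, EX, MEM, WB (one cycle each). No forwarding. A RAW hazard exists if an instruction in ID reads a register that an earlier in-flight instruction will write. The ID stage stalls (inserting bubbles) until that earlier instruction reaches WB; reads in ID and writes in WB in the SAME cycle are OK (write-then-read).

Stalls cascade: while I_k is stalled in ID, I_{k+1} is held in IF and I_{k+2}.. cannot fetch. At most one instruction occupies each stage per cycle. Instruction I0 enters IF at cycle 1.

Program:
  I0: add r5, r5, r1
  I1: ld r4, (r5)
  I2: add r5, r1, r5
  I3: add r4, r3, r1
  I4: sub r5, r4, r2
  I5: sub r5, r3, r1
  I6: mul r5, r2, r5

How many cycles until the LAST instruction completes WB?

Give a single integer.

Answer: 17

Derivation:
I0 add r5 <- r5,r1: IF@1 ID@2 stall=0 (-) EX@3 MEM@4 WB@5
I1 ld r4 <- r5: IF@2 ID@3 stall=2 (RAW on I0.r5 (WB@5)) EX@6 MEM@7 WB@8
I2 add r5 <- r1,r5: IF@3 ID@6 stall=0 (-) EX@7 MEM@8 WB@9
I3 add r4 <- r3,r1: IF@6 ID@7 stall=0 (-) EX@8 MEM@9 WB@10
I4 sub r5 <- r4,r2: IF@7 ID@8 stall=2 (RAW on I3.r4 (WB@10)) EX@11 MEM@12 WB@13
I5 sub r5 <- r3,r1: IF@8 ID@11 stall=0 (-) EX@12 MEM@13 WB@14
I6 mul r5 <- r2,r5: IF@11 ID@12 stall=2 (RAW on I5.r5 (WB@14)) EX@15 MEM@16 WB@17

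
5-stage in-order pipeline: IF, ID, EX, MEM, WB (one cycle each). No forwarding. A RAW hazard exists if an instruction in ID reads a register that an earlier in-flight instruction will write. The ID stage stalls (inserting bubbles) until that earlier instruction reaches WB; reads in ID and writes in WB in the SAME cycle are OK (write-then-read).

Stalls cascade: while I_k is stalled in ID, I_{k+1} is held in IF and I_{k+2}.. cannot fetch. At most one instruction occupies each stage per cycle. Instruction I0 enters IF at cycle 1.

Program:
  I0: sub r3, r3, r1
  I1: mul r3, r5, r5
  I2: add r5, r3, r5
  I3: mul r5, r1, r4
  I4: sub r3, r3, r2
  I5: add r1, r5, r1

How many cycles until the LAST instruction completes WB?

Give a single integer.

I0 sub r3 <- r3,r1: IF@1 ID@2 stall=0 (-) EX@3 MEM@4 WB@5
I1 mul r3 <- r5,r5: IF@2 ID@3 stall=0 (-) EX@4 MEM@5 WB@6
I2 add r5 <- r3,r5: IF@3 ID@4 stall=2 (RAW on I1.r3 (WB@6)) EX@7 MEM@8 WB@9
I3 mul r5 <- r1,r4: IF@4 ID@7 stall=0 (-) EX@8 MEM@9 WB@10
I4 sub r3 <- r3,r2: IF@7 ID@8 stall=0 (-) EX@9 MEM@10 WB@11
I5 add r1 <- r5,r1: IF@8 ID@9 stall=1 (RAW on I3.r5 (WB@10)) EX@11 MEM@12 WB@13

Answer: 13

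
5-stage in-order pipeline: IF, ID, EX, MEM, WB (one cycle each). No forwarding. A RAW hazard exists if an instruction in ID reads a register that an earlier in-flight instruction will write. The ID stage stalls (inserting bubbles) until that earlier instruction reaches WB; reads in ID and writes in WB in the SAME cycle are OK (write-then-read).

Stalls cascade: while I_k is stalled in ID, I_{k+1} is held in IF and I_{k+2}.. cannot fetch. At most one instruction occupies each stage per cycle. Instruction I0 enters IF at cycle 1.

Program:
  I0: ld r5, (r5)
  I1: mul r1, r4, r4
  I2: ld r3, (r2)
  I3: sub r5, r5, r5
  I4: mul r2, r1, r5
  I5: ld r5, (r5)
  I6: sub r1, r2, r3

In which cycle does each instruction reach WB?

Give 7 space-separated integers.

I0 ld r5 <- r5: IF@1 ID@2 stall=0 (-) EX@3 MEM@4 WB@5
I1 mul r1 <- r4,r4: IF@2 ID@3 stall=0 (-) EX@4 MEM@5 WB@6
I2 ld r3 <- r2: IF@3 ID@4 stall=0 (-) EX@5 MEM@6 WB@7
I3 sub r5 <- r5,r5: IF@4 ID@5 stall=0 (-) EX@6 MEM@7 WB@8
I4 mul r2 <- r1,r5: IF@5 ID@6 stall=2 (RAW on I3.r5 (WB@8)) EX@9 MEM@10 WB@11
I5 ld r5 <- r5: IF@6 ID@9 stall=0 (-) EX@10 MEM@11 WB@12
I6 sub r1 <- r2,r3: IF@9 ID@10 stall=1 (RAW on I4.r2 (WB@11)) EX@12 MEM@13 WB@14

Answer: 5 6 7 8 11 12 14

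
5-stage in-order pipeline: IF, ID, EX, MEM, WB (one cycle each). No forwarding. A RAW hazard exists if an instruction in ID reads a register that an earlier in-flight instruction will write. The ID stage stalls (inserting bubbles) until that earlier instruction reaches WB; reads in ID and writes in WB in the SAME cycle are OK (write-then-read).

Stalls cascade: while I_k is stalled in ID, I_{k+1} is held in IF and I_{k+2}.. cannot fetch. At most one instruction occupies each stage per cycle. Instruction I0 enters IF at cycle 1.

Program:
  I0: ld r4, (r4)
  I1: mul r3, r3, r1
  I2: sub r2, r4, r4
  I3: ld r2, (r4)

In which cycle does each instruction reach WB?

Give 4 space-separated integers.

Answer: 5 6 8 9

Derivation:
I0 ld r4 <- r4: IF@1 ID@2 stall=0 (-) EX@3 MEM@4 WB@5
I1 mul r3 <- r3,r1: IF@2 ID@3 stall=0 (-) EX@4 MEM@5 WB@6
I2 sub r2 <- r4,r4: IF@3 ID@4 stall=1 (RAW on I0.r4 (WB@5)) EX@6 MEM@7 WB@8
I3 ld r2 <- r4: IF@4 ID@6 stall=0 (-) EX@7 MEM@8 WB@9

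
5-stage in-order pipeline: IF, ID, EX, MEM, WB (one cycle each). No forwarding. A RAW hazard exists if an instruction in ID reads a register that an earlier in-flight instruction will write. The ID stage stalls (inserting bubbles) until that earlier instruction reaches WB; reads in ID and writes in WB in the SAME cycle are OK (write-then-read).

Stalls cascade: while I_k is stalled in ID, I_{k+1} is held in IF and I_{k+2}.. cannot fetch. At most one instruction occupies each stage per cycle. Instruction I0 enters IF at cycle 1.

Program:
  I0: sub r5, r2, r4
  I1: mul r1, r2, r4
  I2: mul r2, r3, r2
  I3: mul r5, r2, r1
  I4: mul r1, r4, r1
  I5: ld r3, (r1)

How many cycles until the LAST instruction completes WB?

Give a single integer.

I0 sub r5 <- r2,r4: IF@1 ID@2 stall=0 (-) EX@3 MEM@4 WB@5
I1 mul r1 <- r2,r4: IF@2 ID@3 stall=0 (-) EX@4 MEM@5 WB@6
I2 mul r2 <- r3,r2: IF@3 ID@4 stall=0 (-) EX@5 MEM@6 WB@7
I3 mul r5 <- r2,r1: IF@4 ID@5 stall=2 (RAW on I2.r2 (WB@7)) EX@8 MEM@9 WB@10
I4 mul r1 <- r4,r1: IF@5 ID@8 stall=0 (-) EX@9 MEM@10 WB@11
I5 ld r3 <- r1: IF@8 ID@9 stall=2 (RAW on I4.r1 (WB@11)) EX@12 MEM@13 WB@14

Answer: 14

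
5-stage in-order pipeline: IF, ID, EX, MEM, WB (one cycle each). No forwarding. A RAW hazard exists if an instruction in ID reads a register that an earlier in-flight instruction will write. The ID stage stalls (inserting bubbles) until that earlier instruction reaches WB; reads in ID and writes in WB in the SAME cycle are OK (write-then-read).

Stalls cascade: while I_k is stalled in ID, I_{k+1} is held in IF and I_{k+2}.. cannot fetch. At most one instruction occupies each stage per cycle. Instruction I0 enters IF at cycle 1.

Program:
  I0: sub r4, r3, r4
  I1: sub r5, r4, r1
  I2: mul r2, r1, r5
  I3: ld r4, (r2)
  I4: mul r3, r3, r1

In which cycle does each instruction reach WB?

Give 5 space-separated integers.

Answer: 5 8 11 14 15

Derivation:
I0 sub r4 <- r3,r4: IF@1 ID@2 stall=0 (-) EX@3 MEM@4 WB@5
I1 sub r5 <- r4,r1: IF@2 ID@3 stall=2 (RAW on I0.r4 (WB@5)) EX@6 MEM@7 WB@8
I2 mul r2 <- r1,r5: IF@3 ID@6 stall=2 (RAW on I1.r5 (WB@8)) EX@9 MEM@10 WB@11
I3 ld r4 <- r2: IF@6 ID@9 stall=2 (RAW on I2.r2 (WB@11)) EX@12 MEM@13 WB@14
I4 mul r3 <- r3,r1: IF@9 ID@12 stall=0 (-) EX@13 MEM@14 WB@15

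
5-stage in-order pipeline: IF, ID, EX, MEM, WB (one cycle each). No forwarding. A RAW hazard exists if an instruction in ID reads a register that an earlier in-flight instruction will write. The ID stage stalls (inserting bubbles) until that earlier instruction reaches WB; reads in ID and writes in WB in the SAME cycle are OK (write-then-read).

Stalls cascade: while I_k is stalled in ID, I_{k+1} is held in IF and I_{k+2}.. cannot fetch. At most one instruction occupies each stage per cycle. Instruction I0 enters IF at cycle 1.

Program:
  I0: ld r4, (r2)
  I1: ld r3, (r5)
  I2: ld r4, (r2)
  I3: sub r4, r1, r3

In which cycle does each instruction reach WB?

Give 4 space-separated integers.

I0 ld r4 <- r2: IF@1 ID@2 stall=0 (-) EX@3 MEM@4 WB@5
I1 ld r3 <- r5: IF@2 ID@3 stall=0 (-) EX@4 MEM@5 WB@6
I2 ld r4 <- r2: IF@3 ID@4 stall=0 (-) EX@5 MEM@6 WB@7
I3 sub r4 <- r1,r3: IF@4 ID@5 stall=1 (RAW on I1.r3 (WB@6)) EX@7 MEM@8 WB@9

Answer: 5 6 7 9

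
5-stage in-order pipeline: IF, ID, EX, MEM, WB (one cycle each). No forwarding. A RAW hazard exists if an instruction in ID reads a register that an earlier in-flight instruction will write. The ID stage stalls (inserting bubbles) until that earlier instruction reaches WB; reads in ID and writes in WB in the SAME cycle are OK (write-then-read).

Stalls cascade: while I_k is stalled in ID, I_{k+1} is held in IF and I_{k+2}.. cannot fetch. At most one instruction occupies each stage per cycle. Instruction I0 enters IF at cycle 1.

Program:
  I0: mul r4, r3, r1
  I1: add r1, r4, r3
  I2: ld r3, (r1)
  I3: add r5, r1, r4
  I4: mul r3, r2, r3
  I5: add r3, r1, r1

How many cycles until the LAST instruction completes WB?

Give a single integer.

Answer: 15

Derivation:
I0 mul r4 <- r3,r1: IF@1 ID@2 stall=0 (-) EX@3 MEM@4 WB@5
I1 add r1 <- r4,r3: IF@2 ID@3 stall=2 (RAW on I0.r4 (WB@5)) EX@6 MEM@7 WB@8
I2 ld r3 <- r1: IF@3 ID@6 stall=2 (RAW on I1.r1 (WB@8)) EX@9 MEM@10 WB@11
I3 add r5 <- r1,r4: IF@6 ID@9 stall=0 (-) EX@10 MEM@11 WB@12
I4 mul r3 <- r2,r3: IF@9 ID@10 stall=1 (RAW on I2.r3 (WB@11)) EX@12 MEM@13 WB@14
I5 add r3 <- r1,r1: IF@10 ID@12 stall=0 (-) EX@13 MEM@14 WB@15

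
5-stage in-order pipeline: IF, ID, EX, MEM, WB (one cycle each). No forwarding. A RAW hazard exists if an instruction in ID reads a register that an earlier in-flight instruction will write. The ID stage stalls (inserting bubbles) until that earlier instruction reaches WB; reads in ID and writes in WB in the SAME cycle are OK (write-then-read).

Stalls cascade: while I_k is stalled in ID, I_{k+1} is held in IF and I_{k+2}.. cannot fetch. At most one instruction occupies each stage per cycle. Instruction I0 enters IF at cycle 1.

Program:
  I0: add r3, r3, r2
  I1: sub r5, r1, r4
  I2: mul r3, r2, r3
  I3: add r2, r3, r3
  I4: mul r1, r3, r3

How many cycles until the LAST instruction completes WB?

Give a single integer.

Answer: 12

Derivation:
I0 add r3 <- r3,r2: IF@1 ID@2 stall=0 (-) EX@3 MEM@4 WB@5
I1 sub r5 <- r1,r4: IF@2 ID@3 stall=0 (-) EX@4 MEM@5 WB@6
I2 mul r3 <- r2,r3: IF@3 ID@4 stall=1 (RAW on I0.r3 (WB@5)) EX@6 MEM@7 WB@8
I3 add r2 <- r3,r3: IF@4 ID@6 stall=2 (RAW on I2.r3 (WB@8)) EX@9 MEM@10 WB@11
I4 mul r1 <- r3,r3: IF@6 ID@9 stall=0 (-) EX@10 MEM@11 WB@12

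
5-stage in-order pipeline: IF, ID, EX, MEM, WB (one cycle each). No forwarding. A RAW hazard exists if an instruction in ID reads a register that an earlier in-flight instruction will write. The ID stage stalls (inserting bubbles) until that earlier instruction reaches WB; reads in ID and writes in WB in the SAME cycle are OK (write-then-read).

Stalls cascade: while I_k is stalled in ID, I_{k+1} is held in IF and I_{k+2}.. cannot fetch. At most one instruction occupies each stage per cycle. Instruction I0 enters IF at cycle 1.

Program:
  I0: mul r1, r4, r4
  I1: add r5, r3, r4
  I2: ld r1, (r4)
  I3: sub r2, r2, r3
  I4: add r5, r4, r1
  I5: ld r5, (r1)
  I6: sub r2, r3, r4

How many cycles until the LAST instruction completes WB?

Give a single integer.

Answer: 12

Derivation:
I0 mul r1 <- r4,r4: IF@1 ID@2 stall=0 (-) EX@3 MEM@4 WB@5
I1 add r5 <- r3,r4: IF@2 ID@3 stall=0 (-) EX@4 MEM@5 WB@6
I2 ld r1 <- r4: IF@3 ID@4 stall=0 (-) EX@5 MEM@6 WB@7
I3 sub r2 <- r2,r3: IF@4 ID@5 stall=0 (-) EX@6 MEM@7 WB@8
I4 add r5 <- r4,r1: IF@5 ID@6 stall=1 (RAW on I2.r1 (WB@7)) EX@8 MEM@9 WB@10
I5 ld r5 <- r1: IF@6 ID@8 stall=0 (-) EX@9 MEM@10 WB@11
I6 sub r2 <- r3,r4: IF@8 ID@9 stall=0 (-) EX@10 MEM@11 WB@12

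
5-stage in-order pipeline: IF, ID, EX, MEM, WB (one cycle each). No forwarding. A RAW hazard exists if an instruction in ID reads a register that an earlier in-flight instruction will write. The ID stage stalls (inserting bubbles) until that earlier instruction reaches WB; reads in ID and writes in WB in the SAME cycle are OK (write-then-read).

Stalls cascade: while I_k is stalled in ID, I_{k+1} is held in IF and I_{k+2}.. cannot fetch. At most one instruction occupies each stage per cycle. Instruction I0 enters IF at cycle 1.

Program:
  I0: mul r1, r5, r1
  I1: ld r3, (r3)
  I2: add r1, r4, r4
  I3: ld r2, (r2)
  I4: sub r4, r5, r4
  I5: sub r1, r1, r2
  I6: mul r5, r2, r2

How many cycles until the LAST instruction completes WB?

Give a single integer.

Answer: 12

Derivation:
I0 mul r1 <- r5,r1: IF@1 ID@2 stall=0 (-) EX@3 MEM@4 WB@5
I1 ld r3 <- r3: IF@2 ID@3 stall=0 (-) EX@4 MEM@5 WB@6
I2 add r1 <- r4,r4: IF@3 ID@4 stall=0 (-) EX@5 MEM@6 WB@7
I3 ld r2 <- r2: IF@4 ID@5 stall=0 (-) EX@6 MEM@7 WB@8
I4 sub r4 <- r5,r4: IF@5 ID@6 stall=0 (-) EX@7 MEM@8 WB@9
I5 sub r1 <- r1,r2: IF@6 ID@7 stall=1 (RAW on I3.r2 (WB@8)) EX@9 MEM@10 WB@11
I6 mul r5 <- r2,r2: IF@7 ID@9 stall=0 (-) EX@10 MEM@11 WB@12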